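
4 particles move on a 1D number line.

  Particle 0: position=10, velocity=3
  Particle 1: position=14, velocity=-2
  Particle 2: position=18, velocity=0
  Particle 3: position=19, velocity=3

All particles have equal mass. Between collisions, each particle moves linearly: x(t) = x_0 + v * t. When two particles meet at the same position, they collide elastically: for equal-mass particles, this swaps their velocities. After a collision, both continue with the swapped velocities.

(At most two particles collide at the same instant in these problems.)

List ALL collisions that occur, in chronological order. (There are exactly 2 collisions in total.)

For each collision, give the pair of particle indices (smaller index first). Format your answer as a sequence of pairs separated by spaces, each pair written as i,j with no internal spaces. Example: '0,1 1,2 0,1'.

Collision at t=4/5: particles 0 and 1 swap velocities; positions: p0=62/5 p1=62/5 p2=18 p3=107/5; velocities now: v0=-2 v1=3 v2=0 v3=3
Collision at t=8/3: particles 1 and 2 swap velocities; positions: p0=26/3 p1=18 p2=18 p3=27; velocities now: v0=-2 v1=0 v2=3 v3=3

Answer: 0,1 1,2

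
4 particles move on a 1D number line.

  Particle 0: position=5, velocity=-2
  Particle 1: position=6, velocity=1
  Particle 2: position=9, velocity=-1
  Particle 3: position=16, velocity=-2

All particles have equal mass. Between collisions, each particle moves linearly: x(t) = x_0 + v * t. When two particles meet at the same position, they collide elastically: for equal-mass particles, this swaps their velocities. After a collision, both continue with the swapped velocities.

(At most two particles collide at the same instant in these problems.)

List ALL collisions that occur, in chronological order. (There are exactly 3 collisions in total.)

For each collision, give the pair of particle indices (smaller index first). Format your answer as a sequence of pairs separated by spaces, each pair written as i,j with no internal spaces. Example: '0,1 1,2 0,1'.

Collision at t=3/2: particles 1 and 2 swap velocities; positions: p0=2 p1=15/2 p2=15/2 p3=13; velocities now: v0=-2 v1=-1 v2=1 v3=-2
Collision at t=10/3: particles 2 and 3 swap velocities; positions: p0=-5/3 p1=17/3 p2=28/3 p3=28/3; velocities now: v0=-2 v1=-1 v2=-2 v3=1
Collision at t=7: particles 1 and 2 swap velocities; positions: p0=-9 p1=2 p2=2 p3=13; velocities now: v0=-2 v1=-2 v2=-1 v3=1

Answer: 1,2 2,3 1,2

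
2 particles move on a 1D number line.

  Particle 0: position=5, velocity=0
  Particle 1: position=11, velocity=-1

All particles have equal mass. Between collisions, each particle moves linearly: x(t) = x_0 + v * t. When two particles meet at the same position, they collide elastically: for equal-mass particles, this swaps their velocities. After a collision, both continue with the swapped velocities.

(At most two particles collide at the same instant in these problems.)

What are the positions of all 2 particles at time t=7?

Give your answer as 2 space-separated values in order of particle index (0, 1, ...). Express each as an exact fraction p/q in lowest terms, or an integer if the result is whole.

Answer: 4 5

Derivation:
Collision at t=6: particles 0 and 1 swap velocities; positions: p0=5 p1=5; velocities now: v0=-1 v1=0
Advance to t=7 (no further collisions before then); velocities: v0=-1 v1=0; positions = 4 5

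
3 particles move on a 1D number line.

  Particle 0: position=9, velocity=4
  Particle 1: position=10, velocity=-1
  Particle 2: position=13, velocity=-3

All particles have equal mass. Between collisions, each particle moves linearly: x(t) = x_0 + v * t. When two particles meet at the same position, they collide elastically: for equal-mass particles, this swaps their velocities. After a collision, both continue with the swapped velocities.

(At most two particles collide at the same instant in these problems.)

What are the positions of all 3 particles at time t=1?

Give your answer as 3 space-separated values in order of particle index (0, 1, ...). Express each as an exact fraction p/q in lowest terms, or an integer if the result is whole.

Collision at t=1/5: particles 0 and 1 swap velocities; positions: p0=49/5 p1=49/5 p2=62/5; velocities now: v0=-1 v1=4 v2=-3
Collision at t=4/7: particles 1 and 2 swap velocities; positions: p0=66/7 p1=79/7 p2=79/7; velocities now: v0=-1 v1=-3 v2=4
Advance to t=1 (no further collisions before then); velocities: v0=-1 v1=-3 v2=4; positions = 9 10 13

Answer: 9 10 13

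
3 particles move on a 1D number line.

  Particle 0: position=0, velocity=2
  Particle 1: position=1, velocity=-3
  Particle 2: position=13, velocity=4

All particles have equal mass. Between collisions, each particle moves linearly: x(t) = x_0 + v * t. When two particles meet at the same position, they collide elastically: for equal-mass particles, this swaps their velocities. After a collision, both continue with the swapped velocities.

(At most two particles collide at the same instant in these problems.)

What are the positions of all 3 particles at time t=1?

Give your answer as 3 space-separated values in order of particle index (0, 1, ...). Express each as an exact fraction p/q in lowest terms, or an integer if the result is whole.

Collision at t=1/5: particles 0 and 1 swap velocities; positions: p0=2/5 p1=2/5 p2=69/5; velocities now: v0=-3 v1=2 v2=4
Advance to t=1 (no further collisions before then); velocities: v0=-3 v1=2 v2=4; positions = -2 2 17

Answer: -2 2 17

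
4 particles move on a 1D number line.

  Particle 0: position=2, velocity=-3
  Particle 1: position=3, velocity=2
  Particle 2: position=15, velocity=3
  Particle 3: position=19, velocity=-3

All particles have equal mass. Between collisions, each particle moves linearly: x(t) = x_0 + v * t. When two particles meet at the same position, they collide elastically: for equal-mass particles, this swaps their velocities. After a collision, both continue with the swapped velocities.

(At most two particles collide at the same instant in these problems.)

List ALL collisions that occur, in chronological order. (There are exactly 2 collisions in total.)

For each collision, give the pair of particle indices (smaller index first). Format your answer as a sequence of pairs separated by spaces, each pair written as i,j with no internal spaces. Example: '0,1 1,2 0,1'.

Answer: 2,3 1,2

Derivation:
Collision at t=2/3: particles 2 and 3 swap velocities; positions: p0=0 p1=13/3 p2=17 p3=17; velocities now: v0=-3 v1=2 v2=-3 v3=3
Collision at t=16/5: particles 1 and 2 swap velocities; positions: p0=-38/5 p1=47/5 p2=47/5 p3=123/5; velocities now: v0=-3 v1=-3 v2=2 v3=3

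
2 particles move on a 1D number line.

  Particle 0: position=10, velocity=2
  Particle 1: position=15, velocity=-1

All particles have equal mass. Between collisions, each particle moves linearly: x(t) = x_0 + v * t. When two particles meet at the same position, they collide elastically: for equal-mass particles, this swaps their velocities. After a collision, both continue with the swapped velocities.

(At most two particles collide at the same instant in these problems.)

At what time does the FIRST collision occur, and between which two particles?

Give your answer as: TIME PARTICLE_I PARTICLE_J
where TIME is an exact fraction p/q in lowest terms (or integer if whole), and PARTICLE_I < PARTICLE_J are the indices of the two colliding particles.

Answer: 5/3 0 1

Derivation:
Pair (0,1): pos 10,15 vel 2,-1 -> gap=5, closing at 3/unit, collide at t=5/3
Earliest collision: t=5/3 between 0 and 1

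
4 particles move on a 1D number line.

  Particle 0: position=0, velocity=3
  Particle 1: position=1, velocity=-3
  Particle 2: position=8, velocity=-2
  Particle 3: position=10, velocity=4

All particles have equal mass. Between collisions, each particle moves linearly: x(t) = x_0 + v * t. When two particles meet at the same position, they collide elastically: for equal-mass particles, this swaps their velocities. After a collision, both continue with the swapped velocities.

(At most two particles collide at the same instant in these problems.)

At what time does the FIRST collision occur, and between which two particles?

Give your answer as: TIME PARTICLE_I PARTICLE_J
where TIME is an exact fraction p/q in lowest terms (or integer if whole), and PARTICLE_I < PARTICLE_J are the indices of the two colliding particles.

Answer: 1/6 0 1

Derivation:
Pair (0,1): pos 0,1 vel 3,-3 -> gap=1, closing at 6/unit, collide at t=1/6
Pair (1,2): pos 1,8 vel -3,-2 -> not approaching (rel speed -1 <= 0)
Pair (2,3): pos 8,10 vel -2,4 -> not approaching (rel speed -6 <= 0)
Earliest collision: t=1/6 between 0 and 1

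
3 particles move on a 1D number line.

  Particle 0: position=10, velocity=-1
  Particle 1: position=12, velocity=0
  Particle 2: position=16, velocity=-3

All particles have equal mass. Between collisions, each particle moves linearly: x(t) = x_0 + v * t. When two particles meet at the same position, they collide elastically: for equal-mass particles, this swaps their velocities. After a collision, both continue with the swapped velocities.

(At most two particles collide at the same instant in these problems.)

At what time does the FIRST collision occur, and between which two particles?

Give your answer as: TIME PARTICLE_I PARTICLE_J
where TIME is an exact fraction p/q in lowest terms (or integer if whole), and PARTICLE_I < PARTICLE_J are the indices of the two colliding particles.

Pair (0,1): pos 10,12 vel -1,0 -> not approaching (rel speed -1 <= 0)
Pair (1,2): pos 12,16 vel 0,-3 -> gap=4, closing at 3/unit, collide at t=4/3
Earliest collision: t=4/3 between 1 and 2

Answer: 4/3 1 2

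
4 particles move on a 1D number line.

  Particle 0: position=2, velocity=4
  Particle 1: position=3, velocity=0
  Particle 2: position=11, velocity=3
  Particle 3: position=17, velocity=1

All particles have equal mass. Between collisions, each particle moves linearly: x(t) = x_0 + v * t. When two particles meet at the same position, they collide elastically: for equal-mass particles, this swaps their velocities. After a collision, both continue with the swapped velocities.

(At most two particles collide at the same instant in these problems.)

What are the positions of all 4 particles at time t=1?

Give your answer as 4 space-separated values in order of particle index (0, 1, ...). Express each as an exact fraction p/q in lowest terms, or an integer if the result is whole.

Answer: 3 6 14 18

Derivation:
Collision at t=1/4: particles 0 and 1 swap velocities; positions: p0=3 p1=3 p2=47/4 p3=69/4; velocities now: v0=0 v1=4 v2=3 v3=1
Advance to t=1 (no further collisions before then); velocities: v0=0 v1=4 v2=3 v3=1; positions = 3 6 14 18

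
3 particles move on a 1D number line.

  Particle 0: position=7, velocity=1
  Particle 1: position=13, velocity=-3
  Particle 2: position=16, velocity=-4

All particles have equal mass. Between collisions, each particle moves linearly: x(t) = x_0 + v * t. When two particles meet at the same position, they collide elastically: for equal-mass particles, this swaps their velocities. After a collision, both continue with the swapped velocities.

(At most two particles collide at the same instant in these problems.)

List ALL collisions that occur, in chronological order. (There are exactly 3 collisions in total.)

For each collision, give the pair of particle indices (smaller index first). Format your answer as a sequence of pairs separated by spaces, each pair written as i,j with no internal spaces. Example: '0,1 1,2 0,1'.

Collision at t=3/2: particles 0 and 1 swap velocities; positions: p0=17/2 p1=17/2 p2=10; velocities now: v0=-3 v1=1 v2=-4
Collision at t=9/5: particles 1 and 2 swap velocities; positions: p0=38/5 p1=44/5 p2=44/5; velocities now: v0=-3 v1=-4 v2=1
Collision at t=3: particles 0 and 1 swap velocities; positions: p0=4 p1=4 p2=10; velocities now: v0=-4 v1=-3 v2=1

Answer: 0,1 1,2 0,1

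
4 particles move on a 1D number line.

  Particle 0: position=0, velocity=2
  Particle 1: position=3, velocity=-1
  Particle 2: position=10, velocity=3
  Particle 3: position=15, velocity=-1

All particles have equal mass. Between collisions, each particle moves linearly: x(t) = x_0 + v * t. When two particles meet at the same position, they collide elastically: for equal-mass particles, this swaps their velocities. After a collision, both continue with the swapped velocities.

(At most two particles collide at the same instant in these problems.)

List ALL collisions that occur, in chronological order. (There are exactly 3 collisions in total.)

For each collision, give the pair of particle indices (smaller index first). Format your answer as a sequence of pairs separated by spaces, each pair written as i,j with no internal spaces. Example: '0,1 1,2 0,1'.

Collision at t=1: particles 0 and 1 swap velocities; positions: p0=2 p1=2 p2=13 p3=14; velocities now: v0=-1 v1=2 v2=3 v3=-1
Collision at t=5/4: particles 2 and 3 swap velocities; positions: p0=7/4 p1=5/2 p2=55/4 p3=55/4; velocities now: v0=-1 v1=2 v2=-1 v3=3
Collision at t=5: particles 1 and 2 swap velocities; positions: p0=-2 p1=10 p2=10 p3=25; velocities now: v0=-1 v1=-1 v2=2 v3=3

Answer: 0,1 2,3 1,2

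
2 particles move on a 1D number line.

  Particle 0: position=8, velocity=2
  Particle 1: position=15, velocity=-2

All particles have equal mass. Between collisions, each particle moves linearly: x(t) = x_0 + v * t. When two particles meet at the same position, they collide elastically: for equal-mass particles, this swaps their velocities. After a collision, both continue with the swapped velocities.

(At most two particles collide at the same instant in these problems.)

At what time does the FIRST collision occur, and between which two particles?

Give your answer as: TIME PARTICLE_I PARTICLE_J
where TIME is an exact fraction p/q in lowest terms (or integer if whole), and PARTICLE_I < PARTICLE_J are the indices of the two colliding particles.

Pair (0,1): pos 8,15 vel 2,-2 -> gap=7, closing at 4/unit, collide at t=7/4
Earliest collision: t=7/4 between 0 and 1

Answer: 7/4 0 1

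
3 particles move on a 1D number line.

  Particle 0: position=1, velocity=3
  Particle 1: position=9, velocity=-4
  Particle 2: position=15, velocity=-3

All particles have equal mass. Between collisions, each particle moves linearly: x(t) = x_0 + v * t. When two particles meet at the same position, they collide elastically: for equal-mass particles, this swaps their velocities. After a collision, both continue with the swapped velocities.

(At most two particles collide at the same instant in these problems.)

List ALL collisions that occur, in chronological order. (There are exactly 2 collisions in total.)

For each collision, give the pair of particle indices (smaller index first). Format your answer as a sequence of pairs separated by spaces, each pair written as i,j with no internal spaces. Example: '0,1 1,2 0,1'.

Answer: 0,1 1,2

Derivation:
Collision at t=8/7: particles 0 and 1 swap velocities; positions: p0=31/7 p1=31/7 p2=81/7; velocities now: v0=-4 v1=3 v2=-3
Collision at t=7/3: particles 1 and 2 swap velocities; positions: p0=-1/3 p1=8 p2=8; velocities now: v0=-4 v1=-3 v2=3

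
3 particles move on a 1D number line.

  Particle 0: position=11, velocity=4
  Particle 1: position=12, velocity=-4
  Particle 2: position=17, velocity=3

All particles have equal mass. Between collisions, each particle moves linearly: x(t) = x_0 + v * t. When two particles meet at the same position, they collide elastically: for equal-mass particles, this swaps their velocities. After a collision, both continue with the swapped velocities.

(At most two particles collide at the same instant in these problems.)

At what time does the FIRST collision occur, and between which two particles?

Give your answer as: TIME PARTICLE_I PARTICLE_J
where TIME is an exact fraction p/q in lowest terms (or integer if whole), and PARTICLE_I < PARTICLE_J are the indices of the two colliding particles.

Answer: 1/8 0 1

Derivation:
Pair (0,1): pos 11,12 vel 4,-4 -> gap=1, closing at 8/unit, collide at t=1/8
Pair (1,2): pos 12,17 vel -4,3 -> not approaching (rel speed -7 <= 0)
Earliest collision: t=1/8 between 0 and 1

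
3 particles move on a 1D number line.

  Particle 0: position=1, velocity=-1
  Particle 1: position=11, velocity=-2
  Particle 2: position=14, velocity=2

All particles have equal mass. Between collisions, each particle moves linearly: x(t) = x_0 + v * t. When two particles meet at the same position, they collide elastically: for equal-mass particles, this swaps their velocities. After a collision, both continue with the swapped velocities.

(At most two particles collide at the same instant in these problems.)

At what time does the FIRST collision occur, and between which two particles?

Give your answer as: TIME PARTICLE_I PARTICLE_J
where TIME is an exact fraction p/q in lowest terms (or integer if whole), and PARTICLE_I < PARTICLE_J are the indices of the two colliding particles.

Pair (0,1): pos 1,11 vel -1,-2 -> gap=10, closing at 1/unit, collide at t=10
Pair (1,2): pos 11,14 vel -2,2 -> not approaching (rel speed -4 <= 0)
Earliest collision: t=10 between 0 and 1

Answer: 10 0 1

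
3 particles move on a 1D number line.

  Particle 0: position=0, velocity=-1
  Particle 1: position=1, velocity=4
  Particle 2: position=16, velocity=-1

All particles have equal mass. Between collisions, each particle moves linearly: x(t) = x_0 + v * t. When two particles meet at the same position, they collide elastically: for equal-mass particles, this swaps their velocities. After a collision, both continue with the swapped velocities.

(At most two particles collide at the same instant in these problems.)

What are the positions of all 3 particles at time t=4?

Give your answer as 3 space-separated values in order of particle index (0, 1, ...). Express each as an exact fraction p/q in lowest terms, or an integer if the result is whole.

Answer: -4 12 17

Derivation:
Collision at t=3: particles 1 and 2 swap velocities; positions: p0=-3 p1=13 p2=13; velocities now: v0=-1 v1=-1 v2=4
Advance to t=4 (no further collisions before then); velocities: v0=-1 v1=-1 v2=4; positions = -4 12 17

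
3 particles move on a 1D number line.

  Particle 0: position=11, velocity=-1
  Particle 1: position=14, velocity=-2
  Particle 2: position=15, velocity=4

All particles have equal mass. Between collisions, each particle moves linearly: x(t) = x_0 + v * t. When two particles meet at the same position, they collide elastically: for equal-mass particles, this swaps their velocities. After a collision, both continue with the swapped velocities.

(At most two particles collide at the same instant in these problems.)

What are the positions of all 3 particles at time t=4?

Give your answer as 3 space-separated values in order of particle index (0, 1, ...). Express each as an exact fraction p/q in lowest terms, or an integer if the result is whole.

Collision at t=3: particles 0 and 1 swap velocities; positions: p0=8 p1=8 p2=27; velocities now: v0=-2 v1=-1 v2=4
Advance to t=4 (no further collisions before then); velocities: v0=-2 v1=-1 v2=4; positions = 6 7 31

Answer: 6 7 31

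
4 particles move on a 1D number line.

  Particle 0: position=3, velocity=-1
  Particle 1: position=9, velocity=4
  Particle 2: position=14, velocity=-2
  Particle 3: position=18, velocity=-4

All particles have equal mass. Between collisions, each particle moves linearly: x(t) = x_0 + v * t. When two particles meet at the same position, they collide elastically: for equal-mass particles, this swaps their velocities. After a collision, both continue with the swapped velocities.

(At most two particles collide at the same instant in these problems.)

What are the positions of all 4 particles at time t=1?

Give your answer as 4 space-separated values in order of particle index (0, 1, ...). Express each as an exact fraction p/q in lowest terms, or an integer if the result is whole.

Answer: 2 12 13 14

Derivation:
Collision at t=5/6: particles 1 and 2 swap velocities; positions: p0=13/6 p1=37/3 p2=37/3 p3=44/3; velocities now: v0=-1 v1=-2 v2=4 v3=-4
Advance to t=1 (no further collisions before then); velocities: v0=-1 v1=-2 v2=4 v3=-4; positions = 2 12 13 14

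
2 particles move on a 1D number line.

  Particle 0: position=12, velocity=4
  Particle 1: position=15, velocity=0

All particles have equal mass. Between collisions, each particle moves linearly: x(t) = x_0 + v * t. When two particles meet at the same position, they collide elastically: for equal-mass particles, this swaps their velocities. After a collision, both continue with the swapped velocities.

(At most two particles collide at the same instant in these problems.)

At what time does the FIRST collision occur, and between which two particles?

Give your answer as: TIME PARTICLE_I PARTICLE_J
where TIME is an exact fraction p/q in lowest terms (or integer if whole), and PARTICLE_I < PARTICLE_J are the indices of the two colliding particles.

Pair (0,1): pos 12,15 vel 4,0 -> gap=3, closing at 4/unit, collide at t=3/4
Earliest collision: t=3/4 between 0 and 1

Answer: 3/4 0 1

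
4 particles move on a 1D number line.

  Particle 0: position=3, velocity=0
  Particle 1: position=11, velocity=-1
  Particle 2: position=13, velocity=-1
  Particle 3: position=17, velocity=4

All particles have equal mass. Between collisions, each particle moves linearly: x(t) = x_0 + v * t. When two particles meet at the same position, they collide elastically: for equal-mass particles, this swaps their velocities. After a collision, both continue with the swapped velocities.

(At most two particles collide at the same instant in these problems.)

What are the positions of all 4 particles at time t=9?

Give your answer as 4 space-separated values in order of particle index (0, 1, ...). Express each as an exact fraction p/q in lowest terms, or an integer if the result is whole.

Answer: 2 3 4 53

Derivation:
Collision at t=8: particles 0 and 1 swap velocities; positions: p0=3 p1=3 p2=5 p3=49; velocities now: v0=-1 v1=0 v2=-1 v3=4
Advance to t=9 (no further collisions before then); velocities: v0=-1 v1=0 v2=-1 v3=4; positions = 2 3 4 53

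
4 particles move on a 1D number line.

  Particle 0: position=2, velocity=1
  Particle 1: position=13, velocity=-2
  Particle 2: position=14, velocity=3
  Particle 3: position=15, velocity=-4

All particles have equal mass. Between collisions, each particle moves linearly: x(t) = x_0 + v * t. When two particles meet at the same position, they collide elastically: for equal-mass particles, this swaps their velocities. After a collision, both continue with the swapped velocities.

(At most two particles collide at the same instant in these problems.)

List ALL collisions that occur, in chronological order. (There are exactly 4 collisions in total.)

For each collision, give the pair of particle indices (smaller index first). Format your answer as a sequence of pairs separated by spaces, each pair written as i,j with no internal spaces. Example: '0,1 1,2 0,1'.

Answer: 2,3 1,2 0,1 1,2

Derivation:
Collision at t=1/7: particles 2 and 3 swap velocities; positions: p0=15/7 p1=89/7 p2=101/7 p3=101/7; velocities now: v0=1 v1=-2 v2=-4 v3=3
Collision at t=1: particles 1 and 2 swap velocities; positions: p0=3 p1=11 p2=11 p3=17; velocities now: v0=1 v1=-4 v2=-2 v3=3
Collision at t=13/5: particles 0 and 1 swap velocities; positions: p0=23/5 p1=23/5 p2=39/5 p3=109/5; velocities now: v0=-4 v1=1 v2=-2 v3=3
Collision at t=11/3: particles 1 and 2 swap velocities; positions: p0=1/3 p1=17/3 p2=17/3 p3=25; velocities now: v0=-4 v1=-2 v2=1 v3=3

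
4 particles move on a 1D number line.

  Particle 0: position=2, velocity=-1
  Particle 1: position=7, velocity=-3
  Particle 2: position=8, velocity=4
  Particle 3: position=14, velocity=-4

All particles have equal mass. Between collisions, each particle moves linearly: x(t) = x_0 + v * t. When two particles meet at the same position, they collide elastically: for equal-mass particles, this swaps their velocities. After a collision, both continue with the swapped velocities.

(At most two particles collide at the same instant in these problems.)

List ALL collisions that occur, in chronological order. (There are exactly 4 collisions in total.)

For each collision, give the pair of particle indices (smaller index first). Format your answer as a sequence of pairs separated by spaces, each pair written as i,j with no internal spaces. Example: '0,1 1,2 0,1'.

Answer: 2,3 0,1 1,2 0,1

Derivation:
Collision at t=3/4: particles 2 and 3 swap velocities; positions: p0=5/4 p1=19/4 p2=11 p3=11; velocities now: v0=-1 v1=-3 v2=-4 v3=4
Collision at t=5/2: particles 0 and 1 swap velocities; positions: p0=-1/2 p1=-1/2 p2=4 p3=18; velocities now: v0=-3 v1=-1 v2=-4 v3=4
Collision at t=4: particles 1 and 2 swap velocities; positions: p0=-5 p1=-2 p2=-2 p3=24; velocities now: v0=-3 v1=-4 v2=-1 v3=4
Collision at t=7: particles 0 and 1 swap velocities; positions: p0=-14 p1=-14 p2=-5 p3=36; velocities now: v0=-4 v1=-3 v2=-1 v3=4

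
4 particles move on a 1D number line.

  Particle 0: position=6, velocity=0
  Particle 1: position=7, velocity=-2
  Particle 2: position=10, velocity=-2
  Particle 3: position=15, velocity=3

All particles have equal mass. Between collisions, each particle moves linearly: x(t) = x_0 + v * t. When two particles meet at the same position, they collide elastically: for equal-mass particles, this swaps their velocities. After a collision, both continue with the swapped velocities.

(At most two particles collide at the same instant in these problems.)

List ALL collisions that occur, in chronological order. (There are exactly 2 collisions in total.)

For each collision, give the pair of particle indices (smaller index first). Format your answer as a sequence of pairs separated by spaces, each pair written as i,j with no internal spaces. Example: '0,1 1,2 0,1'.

Answer: 0,1 1,2

Derivation:
Collision at t=1/2: particles 0 and 1 swap velocities; positions: p0=6 p1=6 p2=9 p3=33/2; velocities now: v0=-2 v1=0 v2=-2 v3=3
Collision at t=2: particles 1 and 2 swap velocities; positions: p0=3 p1=6 p2=6 p3=21; velocities now: v0=-2 v1=-2 v2=0 v3=3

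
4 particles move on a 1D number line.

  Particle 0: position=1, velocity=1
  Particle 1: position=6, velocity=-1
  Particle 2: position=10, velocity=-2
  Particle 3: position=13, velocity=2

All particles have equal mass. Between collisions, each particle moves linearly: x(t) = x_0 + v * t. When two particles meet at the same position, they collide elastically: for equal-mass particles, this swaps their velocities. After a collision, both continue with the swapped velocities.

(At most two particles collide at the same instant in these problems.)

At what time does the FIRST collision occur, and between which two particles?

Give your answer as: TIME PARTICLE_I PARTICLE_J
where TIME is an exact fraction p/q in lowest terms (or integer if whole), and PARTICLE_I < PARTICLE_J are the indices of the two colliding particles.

Pair (0,1): pos 1,6 vel 1,-1 -> gap=5, closing at 2/unit, collide at t=5/2
Pair (1,2): pos 6,10 vel -1,-2 -> gap=4, closing at 1/unit, collide at t=4
Pair (2,3): pos 10,13 vel -2,2 -> not approaching (rel speed -4 <= 0)
Earliest collision: t=5/2 between 0 and 1

Answer: 5/2 0 1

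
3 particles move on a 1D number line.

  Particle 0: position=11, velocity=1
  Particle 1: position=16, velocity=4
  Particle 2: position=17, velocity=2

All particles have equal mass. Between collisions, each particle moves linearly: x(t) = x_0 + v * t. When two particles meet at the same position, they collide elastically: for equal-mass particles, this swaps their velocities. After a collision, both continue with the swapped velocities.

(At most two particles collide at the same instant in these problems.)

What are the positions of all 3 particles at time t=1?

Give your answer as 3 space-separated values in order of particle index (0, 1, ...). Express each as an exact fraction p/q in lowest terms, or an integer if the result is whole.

Answer: 12 19 20

Derivation:
Collision at t=1/2: particles 1 and 2 swap velocities; positions: p0=23/2 p1=18 p2=18; velocities now: v0=1 v1=2 v2=4
Advance to t=1 (no further collisions before then); velocities: v0=1 v1=2 v2=4; positions = 12 19 20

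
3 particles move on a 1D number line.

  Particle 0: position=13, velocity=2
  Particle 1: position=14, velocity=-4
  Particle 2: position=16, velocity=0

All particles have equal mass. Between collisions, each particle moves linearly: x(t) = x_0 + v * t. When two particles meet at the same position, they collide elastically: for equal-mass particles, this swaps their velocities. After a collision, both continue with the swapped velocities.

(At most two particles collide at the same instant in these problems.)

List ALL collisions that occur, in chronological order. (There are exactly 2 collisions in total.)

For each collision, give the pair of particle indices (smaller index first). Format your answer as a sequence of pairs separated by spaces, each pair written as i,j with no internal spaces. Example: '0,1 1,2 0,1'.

Collision at t=1/6: particles 0 and 1 swap velocities; positions: p0=40/3 p1=40/3 p2=16; velocities now: v0=-4 v1=2 v2=0
Collision at t=3/2: particles 1 and 2 swap velocities; positions: p0=8 p1=16 p2=16; velocities now: v0=-4 v1=0 v2=2

Answer: 0,1 1,2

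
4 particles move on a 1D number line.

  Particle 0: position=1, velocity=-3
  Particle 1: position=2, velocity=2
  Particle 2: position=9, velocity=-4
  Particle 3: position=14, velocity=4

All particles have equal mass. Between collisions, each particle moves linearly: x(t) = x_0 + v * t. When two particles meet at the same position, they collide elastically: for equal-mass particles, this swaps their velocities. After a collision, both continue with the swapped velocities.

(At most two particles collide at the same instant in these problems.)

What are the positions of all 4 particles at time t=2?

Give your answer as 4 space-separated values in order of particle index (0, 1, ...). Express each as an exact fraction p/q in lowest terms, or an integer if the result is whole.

Collision at t=7/6: particles 1 and 2 swap velocities; positions: p0=-5/2 p1=13/3 p2=13/3 p3=56/3; velocities now: v0=-3 v1=-4 v2=2 v3=4
Advance to t=2 (no further collisions before then); velocities: v0=-3 v1=-4 v2=2 v3=4; positions = -5 1 6 22

Answer: -5 1 6 22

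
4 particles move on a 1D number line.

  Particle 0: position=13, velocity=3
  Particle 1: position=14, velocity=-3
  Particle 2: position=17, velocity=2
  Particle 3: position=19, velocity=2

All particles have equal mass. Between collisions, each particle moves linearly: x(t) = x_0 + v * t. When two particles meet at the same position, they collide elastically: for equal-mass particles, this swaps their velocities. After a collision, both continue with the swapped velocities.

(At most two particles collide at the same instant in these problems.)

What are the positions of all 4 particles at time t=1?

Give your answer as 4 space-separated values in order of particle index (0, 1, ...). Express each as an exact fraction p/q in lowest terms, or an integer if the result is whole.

Collision at t=1/6: particles 0 and 1 swap velocities; positions: p0=27/2 p1=27/2 p2=52/3 p3=58/3; velocities now: v0=-3 v1=3 v2=2 v3=2
Advance to t=1 (no further collisions before then); velocities: v0=-3 v1=3 v2=2 v3=2; positions = 11 16 19 21

Answer: 11 16 19 21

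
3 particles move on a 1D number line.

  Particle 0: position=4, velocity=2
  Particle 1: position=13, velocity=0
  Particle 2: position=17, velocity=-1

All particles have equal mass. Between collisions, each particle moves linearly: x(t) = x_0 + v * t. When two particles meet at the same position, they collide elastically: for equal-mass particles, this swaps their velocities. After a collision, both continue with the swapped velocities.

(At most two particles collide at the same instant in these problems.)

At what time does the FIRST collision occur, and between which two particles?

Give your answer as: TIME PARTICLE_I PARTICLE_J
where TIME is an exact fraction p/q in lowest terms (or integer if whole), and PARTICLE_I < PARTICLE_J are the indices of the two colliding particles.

Pair (0,1): pos 4,13 vel 2,0 -> gap=9, closing at 2/unit, collide at t=9/2
Pair (1,2): pos 13,17 vel 0,-1 -> gap=4, closing at 1/unit, collide at t=4
Earliest collision: t=4 between 1 and 2

Answer: 4 1 2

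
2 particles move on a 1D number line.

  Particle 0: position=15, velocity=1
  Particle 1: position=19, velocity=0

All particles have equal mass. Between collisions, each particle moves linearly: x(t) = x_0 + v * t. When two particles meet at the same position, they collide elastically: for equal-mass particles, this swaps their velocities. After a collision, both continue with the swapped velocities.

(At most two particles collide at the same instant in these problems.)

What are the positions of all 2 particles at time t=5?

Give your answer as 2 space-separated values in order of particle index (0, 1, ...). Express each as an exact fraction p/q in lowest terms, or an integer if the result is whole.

Collision at t=4: particles 0 and 1 swap velocities; positions: p0=19 p1=19; velocities now: v0=0 v1=1
Advance to t=5 (no further collisions before then); velocities: v0=0 v1=1; positions = 19 20

Answer: 19 20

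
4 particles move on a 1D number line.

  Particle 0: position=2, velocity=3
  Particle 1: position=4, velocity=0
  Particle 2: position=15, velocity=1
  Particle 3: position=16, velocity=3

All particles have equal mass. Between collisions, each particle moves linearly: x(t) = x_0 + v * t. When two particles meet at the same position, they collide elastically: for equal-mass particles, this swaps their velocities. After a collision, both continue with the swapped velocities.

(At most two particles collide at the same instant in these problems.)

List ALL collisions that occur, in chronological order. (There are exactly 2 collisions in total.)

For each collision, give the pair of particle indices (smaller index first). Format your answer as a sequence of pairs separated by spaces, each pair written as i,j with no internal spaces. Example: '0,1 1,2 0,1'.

Answer: 0,1 1,2

Derivation:
Collision at t=2/3: particles 0 and 1 swap velocities; positions: p0=4 p1=4 p2=47/3 p3=18; velocities now: v0=0 v1=3 v2=1 v3=3
Collision at t=13/2: particles 1 and 2 swap velocities; positions: p0=4 p1=43/2 p2=43/2 p3=71/2; velocities now: v0=0 v1=1 v2=3 v3=3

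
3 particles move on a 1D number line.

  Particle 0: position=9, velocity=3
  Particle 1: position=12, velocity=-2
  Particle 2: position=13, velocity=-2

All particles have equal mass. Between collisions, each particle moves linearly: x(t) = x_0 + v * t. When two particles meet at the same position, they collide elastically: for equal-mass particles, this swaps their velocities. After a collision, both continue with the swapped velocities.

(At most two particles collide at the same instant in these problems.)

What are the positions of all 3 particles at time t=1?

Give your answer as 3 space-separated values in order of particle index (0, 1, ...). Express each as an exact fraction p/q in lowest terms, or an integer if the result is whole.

Answer: 10 11 12

Derivation:
Collision at t=3/5: particles 0 and 1 swap velocities; positions: p0=54/5 p1=54/5 p2=59/5; velocities now: v0=-2 v1=3 v2=-2
Collision at t=4/5: particles 1 and 2 swap velocities; positions: p0=52/5 p1=57/5 p2=57/5; velocities now: v0=-2 v1=-2 v2=3
Advance to t=1 (no further collisions before then); velocities: v0=-2 v1=-2 v2=3; positions = 10 11 12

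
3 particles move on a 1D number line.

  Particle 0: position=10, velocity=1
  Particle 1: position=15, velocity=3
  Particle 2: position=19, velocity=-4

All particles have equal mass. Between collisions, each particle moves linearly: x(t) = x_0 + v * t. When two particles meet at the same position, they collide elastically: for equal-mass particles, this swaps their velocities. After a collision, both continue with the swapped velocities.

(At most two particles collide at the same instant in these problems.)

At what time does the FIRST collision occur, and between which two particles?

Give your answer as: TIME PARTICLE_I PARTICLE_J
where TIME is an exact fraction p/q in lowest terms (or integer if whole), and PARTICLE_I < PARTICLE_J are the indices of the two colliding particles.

Answer: 4/7 1 2

Derivation:
Pair (0,1): pos 10,15 vel 1,3 -> not approaching (rel speed -2 <= 0)
Pair (1,2): pos 15,19 vel 3,-4 -> gap=4, closing at 7/unit, collide at t=4/7
Earliest collision: t=4/7 between 1 and 2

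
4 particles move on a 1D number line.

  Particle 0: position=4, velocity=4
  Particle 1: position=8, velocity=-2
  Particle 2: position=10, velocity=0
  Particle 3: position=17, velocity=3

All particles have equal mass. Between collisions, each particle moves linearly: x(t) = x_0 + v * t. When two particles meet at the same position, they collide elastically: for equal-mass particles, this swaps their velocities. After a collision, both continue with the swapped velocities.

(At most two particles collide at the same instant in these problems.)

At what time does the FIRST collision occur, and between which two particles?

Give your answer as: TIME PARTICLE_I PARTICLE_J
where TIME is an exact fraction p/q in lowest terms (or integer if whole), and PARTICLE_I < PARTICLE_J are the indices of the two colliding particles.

Answer: 2/3 0 1

Derivation:
Pair (0,1): pos 4,8 vel 4,-2 -> gap=4, closing at 6/unit, collide at t=2/3
Pair (1,2): pos 8,10 vel -2,0 -> not approaching (rel speed -2 <= 0)
Pair (2,3): pos 10,17 vel 0,3 -> not approaching (rel speed -3 <= 0)
Earliest collision: t=2/3 between 0 and 1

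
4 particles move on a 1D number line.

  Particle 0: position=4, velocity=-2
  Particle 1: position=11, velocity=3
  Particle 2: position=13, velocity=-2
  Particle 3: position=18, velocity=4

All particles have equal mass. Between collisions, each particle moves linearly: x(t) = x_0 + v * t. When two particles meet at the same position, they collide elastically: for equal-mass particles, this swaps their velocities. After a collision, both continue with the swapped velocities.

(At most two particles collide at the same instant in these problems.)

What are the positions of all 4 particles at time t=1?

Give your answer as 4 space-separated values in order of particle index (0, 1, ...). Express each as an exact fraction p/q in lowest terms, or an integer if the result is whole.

Collision at t=2/5: particles 1 and 2 swap velocities; positions: p0=16/5 p1=61/5 p2=61/5 p3=98/5; velocities now: v0=-2 v1=-2 v2=3 v3=4
Advance to t=1 (no further collisions before then); velocities: v0=-2 v1=-2 v2=3 v3=4; positions = 2 11 14 22

Answer: 2 11 14 22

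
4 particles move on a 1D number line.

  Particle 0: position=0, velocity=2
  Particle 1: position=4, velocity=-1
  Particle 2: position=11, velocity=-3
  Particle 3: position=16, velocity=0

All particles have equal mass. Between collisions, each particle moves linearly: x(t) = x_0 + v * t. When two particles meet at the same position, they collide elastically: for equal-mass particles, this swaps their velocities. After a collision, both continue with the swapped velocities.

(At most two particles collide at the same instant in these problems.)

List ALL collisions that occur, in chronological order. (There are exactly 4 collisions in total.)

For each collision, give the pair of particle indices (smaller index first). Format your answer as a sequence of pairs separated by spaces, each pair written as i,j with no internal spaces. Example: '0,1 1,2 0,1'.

Answer: 0,1 1,2 0,1 2,3

Derivation:
Collision at t=4/3: particles 0 and 1 swap velocities; positions: p0=8/3 p1=8/3 p2=7 p3=16; velocities now: v0=-1 v1=2 v2=-3 v3=0
Collision at t=11/5: particles 1 and 2 swap velocities; positions: p0=9/5 p1=22/5 p2=22/5 p3=16; velocities now: v0=-1 v1=-3 v2=2 v3=0
Collision at t=7/2: particles 0 and 1 swap velocities; positions: p0=1/2 p1=1/2 p2=7 p3=16; velocities now: v0=-3 v1=-1 v2=2 v3=0
Collision at t=8: particles 2 and 3 swap velocities; positions: p0=-13 p1=-4 p2=16 p3=16; velocities now: v0=-3 v1=-1 v2=0 v3=2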